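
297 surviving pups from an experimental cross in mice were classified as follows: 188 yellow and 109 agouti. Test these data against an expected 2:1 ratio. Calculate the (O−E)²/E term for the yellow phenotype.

0.505

Expected counts for N = 297 under a 2:1 ratio (total parts = 3):
  yellow: 297 × 2/3 = 198
  agouti: 297 × 1/3 = 99
Contribution of yellow: (188 − 198)² / 198 = 0.5051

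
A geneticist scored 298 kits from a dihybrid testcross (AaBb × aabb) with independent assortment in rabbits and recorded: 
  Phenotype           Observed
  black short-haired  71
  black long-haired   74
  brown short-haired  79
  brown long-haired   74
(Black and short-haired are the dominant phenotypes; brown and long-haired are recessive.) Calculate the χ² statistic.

A dihybrid testcross with independent assortment gives a 1:1:1:1 ratio.
The 1:1:1:1 ratio has 4 parts, so with N = 298 the expected counts are:
  black short-haired: 298 × 1/4 = 74.5
  black long-haired: 298 × 1/4 = 74.5
  brown short-haired: 298 × 1/4 = 74.5
  brown long-haired: 298 × 1/4 = 74.5
χ² = Σ (O − E)² / E
  black short-haired: (71 − 74.5)² / 74.5 = 0.1644
  black long-haired: (74 − 74.5)² / 74.5 = 0.0034
  brown short-haired: (79 − 74.5)² / 74.5 = 0.2718
  brown long-haired: (74 − 74.5)² / 74.5 = 0.0034
χ² = 0.1644 + 0.0034 + 0.2718 + 0.0034 = 0.443

0.443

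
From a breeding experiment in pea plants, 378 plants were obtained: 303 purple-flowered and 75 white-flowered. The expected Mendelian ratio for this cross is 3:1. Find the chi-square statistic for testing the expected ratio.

5.365

Under the 3:1 hypothesis (Σ ratio = 4, N = 378):
  purple-flowered: 378 × 3/4 = 283.5
  white-flowered: 378 × 1/4 = 94.5
χ² = Σ (O − E)² / E
  purple-flowered: (303 − 283.5)² / 283.5 = 1.3413
  white-flowered: (75 − 94.5)² / 94.5 = 4.0238
χ² = 1.3413 + 4.0238 = 5.3651 ≈ 5.365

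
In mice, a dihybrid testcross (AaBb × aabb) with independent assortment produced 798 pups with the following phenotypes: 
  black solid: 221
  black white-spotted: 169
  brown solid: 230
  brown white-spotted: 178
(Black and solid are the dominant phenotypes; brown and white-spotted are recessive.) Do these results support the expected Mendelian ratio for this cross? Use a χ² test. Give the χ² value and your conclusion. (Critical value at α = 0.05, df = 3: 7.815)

13.960; not consistent

A dihybrid testcross with independent assortment gives a 1:1:1:1 ratio.
The 1:1:1:1 ratio has 4 parts, so with N = 798 the expected counts are:
  black solid: 798 × 1/4 = 199.5
  black white-spotted: 798 × 1/4 = 199.5
  brown solid: 798 × 1/4 = 199.5
  brown white-spotted: 798 × 1/4 = 199.5
χ² = Σ (O − E)² / E
  black solid: (221 − 199.5)² / 199.5 = 2.3170
  black white-spotted: (169 − 199.5)² / 199.5 = 4.6629
  brown solid: (230 − 199.5)² / 199.5 = 4.6629
  brown white-spotted: (178 − 199.5)² / 199.5 = 2.3170
χ² = 2.3170 + 4.6629 + 4.6629 + 2.3170 = 13.9598 ≈ 13.960
Degrees of freedom = 4 − 1 = 3; critical value at α = 0.05 is 7.815.
Since 13.960 > 7.815, we reject the null hypothesis — the data do not fit the 1:1:1:1 ratio.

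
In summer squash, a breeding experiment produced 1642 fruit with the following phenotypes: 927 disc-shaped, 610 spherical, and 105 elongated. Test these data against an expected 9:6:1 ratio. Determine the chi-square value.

Total ratio parts = 16. Expected numbers out of 1642:
  disc-shaped: 1642 × 9/16 = 923.625
  spherical: 1642 × 6/16 = 615.75
  elongated: 1642 × 1/16 = 102.625
χ² = Σ (O − E)² / E
  disc-shaped: (927 − 923.625)² / 923.625 = 0.0123
  spherical: (610 − 615.75)² / 615.75 = 0.0537
  elongated: (105 − 102.625)² / 102.625 = 0.0550
χ² = 0.0123 + 0.0537 + 0.0550 = 0.121

0.121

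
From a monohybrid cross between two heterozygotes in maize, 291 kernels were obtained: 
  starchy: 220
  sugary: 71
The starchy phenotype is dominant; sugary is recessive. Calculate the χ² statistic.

0.056

For a monohybrid cross between heterozygotes with complete dominance, the expected phenotypic ratio is 3:1.
Expected counts for N = 291 under a 3:1 ratio (total parts = 4):
  starchy: 291 × 3/4 = 218.25
  sugary: 291 × 1/4 = 72.75
χ² = Σ (O − E)² / E
  starchy: (220 − 218.25)² / 218.25 = 0.0140
  sugary: (71 − 72.75)² / 72.75 = 0.0421
χ² = 0.0140 + 0.0421 = 0.0561 ≈ 0.056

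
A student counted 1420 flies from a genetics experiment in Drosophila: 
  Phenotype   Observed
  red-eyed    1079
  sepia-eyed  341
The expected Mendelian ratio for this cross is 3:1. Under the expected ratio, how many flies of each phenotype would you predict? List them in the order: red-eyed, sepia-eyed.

1065, 355

Under the 3:1 hypothesis (Σ ratio = 4, N = 1420):
  red-eyed: 1420 × 3/4 = 1065
  sepia-eyed: 1420 × 1/4 = 355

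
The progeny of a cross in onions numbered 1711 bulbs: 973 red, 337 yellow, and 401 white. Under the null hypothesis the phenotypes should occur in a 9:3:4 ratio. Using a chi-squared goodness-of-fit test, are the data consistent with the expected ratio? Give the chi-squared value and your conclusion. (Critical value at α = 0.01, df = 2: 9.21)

2.606; consistent

The 9:3:4 ratio has 16 parts, so with N = 1711 the expected counts are:
  red: 1711 × 9/16 = 962.4375
  yellow: 1711 × 3/16 = 320.8125
  white: 1711 × 4/16 = 427.75
χ² = Σ (O − E)² / E
  red: (973 − 962.4375)² / 962.4375 = 0.1159
  yellow: (337 − 320.8125)² / 320.8125 = 0.8168
  white: (401 − 427.75)² / 427.75 = 1.6729
χ² = 0.1159 + 0.8168 + 1.6729 = 2.6056 ≈ 2.606
Degrees of freedom = 3 − 1 = 2; critical value at α = 0.01 is 9.21.
Since 2.606 < 9.21, we fail to reject the null hypothesis — the data are consistent with the 9:3:4 ratio.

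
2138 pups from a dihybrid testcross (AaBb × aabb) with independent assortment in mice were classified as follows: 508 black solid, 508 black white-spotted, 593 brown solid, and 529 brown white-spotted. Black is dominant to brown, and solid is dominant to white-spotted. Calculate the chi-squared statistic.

A dihybrid testcross with independent assortment gives a 1:1:1:1 ratio.
Expected counts for N = 2138 under a 1:1:1:1 ratio (total parts = 4):
  black solid: 2138 × 1/4 = 534.5
  black white-spotted: 2138 × 1/4 = 534.5
  brown solid: 2138 × 1/4 = 534.5
  brown white-spotted: 2138 × 1/4 = 534.5
χ² = Σ (O − E)² / E
  black solid: (508 − 534.5)² / 534.5 = 1.3138
  black white-spotted: (508 − 534.5)² / 534.5 = 1.3138
  brown solid: (593 − 534.5)² / 534.5 = 6.4027
  brown white-spotted: (529 − 534.5)² / 534.5 = 0.0566
χ² = 1.3138 + 1.3138 + 6.4027 + 0.0566 = 9.0869 ≈ 9.087

9.087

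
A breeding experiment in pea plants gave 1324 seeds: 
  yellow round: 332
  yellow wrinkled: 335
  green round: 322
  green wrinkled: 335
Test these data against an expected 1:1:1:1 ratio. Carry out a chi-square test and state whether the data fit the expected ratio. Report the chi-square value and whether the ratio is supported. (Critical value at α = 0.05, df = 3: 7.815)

0.344; consistent

Under the 1:1:1:1 hypothesis (Σ ratio = 4, N = 1324):
  yellow round: 1324 × 1/4 = 331
  yellow wrinkled: 1324 × 1/4 = 331
  green round: 1324 × 1/4 = 331
  green wrinkled: 1324 × 1/4 = 331
χ² = Σ (O − E)² / E
  yellow round: (332 − 331)² / 331 = 0.0030
  yellow wrinkled: (335 − 331)² / 331 = 0.0483
  green round: (322 − 331)² / 331 = 0.2447
  green wrinkled: (335 − 331)² / 331 = 0.0483
χ² = 0.0030 + 0.0483 + 0.2447 + 0.0483 = 0.3443 ≈ 0.344
Degrees of freedom = 4 − 1 = 3; critical value at α = 0.05 is 7.815.
Since 0.344 < 7.815, we fail to reject the null hypothesis — the data are consistent with the 1:1:1:1 ratio.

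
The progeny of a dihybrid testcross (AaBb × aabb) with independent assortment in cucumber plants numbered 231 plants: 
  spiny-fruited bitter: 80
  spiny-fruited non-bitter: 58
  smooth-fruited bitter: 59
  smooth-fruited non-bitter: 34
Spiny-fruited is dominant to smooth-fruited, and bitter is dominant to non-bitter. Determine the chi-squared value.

A dihybrid testcross with independent assortment gives a 1:1:1:1 ratio.
Expected counts for N = 231 under a 1:1:1:1 ratio (total parts = 4):
  spiny-fruited bitter: 231 × 1/4 = 57.75
  spiny-fruited non-bitter: 231 × 1/4 = 57.75
  smooth-fruited bitter: 231 × 1/4 = 57.75
  smooth-fruited non-bitter: 231 × 1/4 = 57.75
χ² = Σ (O − E)² / E
  spiny-fruited bitter: (80 − 57.75)² / 57.75 = 8.5725
  spiny-fruited non-bitter: (58 − 57.75)² / 57.75 = 0.0011
  smooth-fruited bitter: (59 − 57.75)² / 57.75 = 0.0271
  smooth-fruited non-bitter: (34 − 57.75)² / 57.75 = 9.7673
χ² = 8.5725 + 0.0011 + 0.0271 + 9.7673 = 18.368

18.368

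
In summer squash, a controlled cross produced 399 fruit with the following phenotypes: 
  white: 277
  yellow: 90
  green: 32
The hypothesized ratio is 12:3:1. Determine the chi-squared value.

6.738

Expected counts for N = 399 under a 12:3:1 ratio (total parts = 16):
  white: 399 × 12/16 = 299.25
  yellow: 399 × 3/16 = 74.8125
  green: 399 × 1/16 = 24.9375
χ² = Σ (O − E)² / E
  white: (277 − 299.25)² / 299.25 = 1.6543
  yellow: (90 − 74.8125)² / 74.8125 = 3.0832
  green: (32 − 24.9375)² / 24.9375 = 2.0002
χ² = 1.6543 + 3.0832 + 2.0002 = 6.7377 ≈ 6.738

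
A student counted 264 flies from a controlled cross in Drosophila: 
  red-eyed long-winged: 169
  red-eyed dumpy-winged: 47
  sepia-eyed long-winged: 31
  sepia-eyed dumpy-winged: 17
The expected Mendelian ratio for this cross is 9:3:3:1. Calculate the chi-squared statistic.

9.886

Expected counts for N = 264 under a 9:3:3:1 ratio (total parts = 16):
  red-eyed long-winged: 264 × 9/16 = 148.5
  red-eyed dumpy-winged: 264 × 3/16 = 49.5
  sepia-eyed long-winged: 264 × 3/16 = 49.5
  sepia-eyed dumpy-winged: 264 × 1/16 = 16.5
χ² = Σ (O − E)² / E
  red-eyed long-winged: (169 − 148.5)² / 148.5 = 2.8300
  red-eyed dumpy-winged: (47 − 49.5)² / 49.5 = 0.1263
  sepia-eyed long-winged: (31 − 49.5)² / 49.5 = 6.9141
  sepia-eyed dumpy-winged: (17 − 16.5)² / 16.5 = 0.0152
χ² = 2.8300 + 0.1263 + 6.9141 + 0.0152 = 9.8856 ≈ 9.886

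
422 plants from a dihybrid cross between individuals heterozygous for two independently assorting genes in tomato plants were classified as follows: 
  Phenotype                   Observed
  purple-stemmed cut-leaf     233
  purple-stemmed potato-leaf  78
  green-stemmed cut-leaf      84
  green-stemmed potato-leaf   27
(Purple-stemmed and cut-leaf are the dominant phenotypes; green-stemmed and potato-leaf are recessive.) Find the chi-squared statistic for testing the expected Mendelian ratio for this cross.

A dihybrid F₂ with independent assortment and complete dominance at both loci gives a 9:3:3:1 phenotypic ratio.
Under the 9:3:3:1 hypothesis (Σ ratio = 16, N = 422):
  purple-stemmed cut-leaf: 422 × 9/16 = 237.375
  purple-stemmed potato-leaf: 422 × 3/16 = 79.125
  green-stemmed cut-leaf: 422 × 3/16 = 79.125
  green-stemmed potato-leaf: 422 × 1/16 = 26.375
χ² = Σ (O − E)² / E
  purple-stemmed cut-leaf: (233 − 237.375)² / 237.375 = 0.0806
  purple-stemmed potato-leaf: (78 − 79.125)² / 79.125 = 0.0160
  green-stemmed cut-leaf: (84 − 79.125)² / 79.125 = 0.3004
  green-stemmed potato-leaf: (27 − 26.375)² / 26.375 = 0.0148
χ² = 0.0806 + 0.0160 + 0.3004 + 0.0148 = 0.4118 ≈ 0.412

0.412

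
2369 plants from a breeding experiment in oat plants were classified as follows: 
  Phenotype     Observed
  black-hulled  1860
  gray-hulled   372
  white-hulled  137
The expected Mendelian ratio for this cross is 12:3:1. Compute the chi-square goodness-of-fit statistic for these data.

Total ratio parts = 16. Expected numbers out of 2369:
  black-hulled: 2369 × 12/16 = 1776.75
  gray-hulled: 2369 × 3/16 = 444.1875
  white-hulled: 2369 × 1/16 = 148.0625
χ² = Σ (O − E)² / E
  black-hulled: (1860 − 1776.75)² / 1776.75 = 3.9007
  gray-hulled: (372 − 444.1875)² / 444.1875 = 11.7316
  white-hulled: (137 − 148.0625)² / 148.0625 = 0.8265
χ² = 3.9007 + 11.7316 + 0.8265 = 16.4588 ≈ 16.459

16.459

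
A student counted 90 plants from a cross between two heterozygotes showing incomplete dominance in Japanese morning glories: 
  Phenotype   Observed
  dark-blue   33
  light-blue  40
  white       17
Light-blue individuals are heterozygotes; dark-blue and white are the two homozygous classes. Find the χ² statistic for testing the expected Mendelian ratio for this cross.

With incomplete dominance, a heterozygote × heterozygote cross gives a 1:2:1 phenotypic ratio.
Total ratio parts = 4. Expected numbers out of 90:
  dark-blue: 90 × 1/4 = 22.5
  light-blue: 90 × 2/4 = 45
  white: 90 × 1/4 = 22.5
χ² = Σ (O − E)² / E
  dark-blue: (33 − 22.5)² / 22.5 = 4.9000
  light-blue: (40 − 45)² / 45 = 0.5556
  white: (17 − 22.5)² / 22.5 = 1.3444
χ² = 4.9000 + 0.5556 + 1.3444 = 6.800

6.800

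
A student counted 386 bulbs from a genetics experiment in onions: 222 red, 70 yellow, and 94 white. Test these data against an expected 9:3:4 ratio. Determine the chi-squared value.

0.252

The 9:3:4 ratio has 16 parts, so with N = 386 the expected counts are:
  red: 386 × 9/16 = 217.125
  yellow: 386 × 3/16 = 72.375
  white: 386 × 4/16 = 96.5
χ² = Σ (O − E)² / E
  red: (222 − 217.125)² / 217.125 = 0.1095
  yellow: (70 − 72.375)² / 72.375 = 0.0779
  white: (94 − 96.5)² / 96.5 = 0.0648
χ² = 0.1095 + 0.0779 + 0.0648 = 0.2522 ≈ 0.252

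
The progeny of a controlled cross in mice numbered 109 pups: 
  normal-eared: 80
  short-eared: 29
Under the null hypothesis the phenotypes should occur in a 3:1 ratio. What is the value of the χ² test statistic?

Expected counts for N = 109 under a 3:1 ratio (total parts = 4):
  normal-eared: 109 × 3/4 = 81.75
  short-eared: 109 × 1/4 = 27.25
χ² = Σ (O − E)² / E
  normal-eared: (80 − 81.75)² / 81.75 = 0.0375
  short-eared: (29 − 27.25)² / 27.25 = 0.1124
χ² = 0.0375 + 0.1124 = 0.1499 ≈ 0.150

0.150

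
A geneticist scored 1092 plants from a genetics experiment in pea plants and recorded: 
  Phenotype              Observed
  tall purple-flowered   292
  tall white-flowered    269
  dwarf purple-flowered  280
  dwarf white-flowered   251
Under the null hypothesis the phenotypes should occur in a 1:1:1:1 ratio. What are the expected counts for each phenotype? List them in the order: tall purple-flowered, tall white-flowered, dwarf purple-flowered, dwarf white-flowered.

Under the 1:1:1:1 hypothesis (Σ ratio = 4, N = 1092):
  tall purple-flowered: 1092 × 1/4 = 273
  tall white-flowered: 1092 × 1/4 = 273
  dwarf purple-flowered: 1092 × 1/4 = 273
  dwarf white-flowered: 1092 × 1/4 = 273

273, 273, 273, 273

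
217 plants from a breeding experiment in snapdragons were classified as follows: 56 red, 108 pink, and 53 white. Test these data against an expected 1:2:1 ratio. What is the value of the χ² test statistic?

Total ratio parts = 4. Expected numbers out of 217:
  red: 217 × 1/4 = 54.25
  pink: 217 × 2/4 = 108.5
  white: 217 × 1/4 = 54.25
χ² = Σ (O − E)² / E
  red: (56 − 54.25)² / 54.25 = 0.0565
  pink: (108 − 108.5)² / 108.5 = 0.0023
  white: (53 − 54.25)² / 54.25 = 0.0288
χ² = 0.0565 + 0.0023 + 0.0288 = 0.0876 ≈ 0.088

0.088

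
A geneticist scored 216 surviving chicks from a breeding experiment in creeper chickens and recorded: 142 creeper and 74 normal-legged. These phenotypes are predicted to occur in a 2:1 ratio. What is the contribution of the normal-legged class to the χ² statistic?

Total ratio parts = 3. Expected numbers out of 216:
  creeper: 216 × 2/3 = 144
  normal-legged: 216 × 1/3 = 72
Contribution of normal-legged: (74 − 72)² / 72 = 0.0556

0.056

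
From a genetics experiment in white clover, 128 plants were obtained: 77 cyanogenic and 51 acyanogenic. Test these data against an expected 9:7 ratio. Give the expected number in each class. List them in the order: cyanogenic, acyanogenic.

72, 56

The 9:7 ratio has 16 parts, so with N = 128 the expected counts are:
  cyanogenic: 128 × 9/16 = 72
  acyanogenic: 128 × 7/16 = 56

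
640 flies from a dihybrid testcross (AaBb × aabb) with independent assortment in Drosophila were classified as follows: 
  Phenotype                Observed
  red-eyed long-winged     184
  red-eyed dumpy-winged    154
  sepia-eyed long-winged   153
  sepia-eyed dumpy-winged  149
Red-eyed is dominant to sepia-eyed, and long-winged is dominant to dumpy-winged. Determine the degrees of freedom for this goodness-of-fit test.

A dihybrid testcross with independent assortment gives a 1:1:1:1 ratio.
A goodness-of-fit test with 4 phenotype classes has df = 4 − 1 = 3.

3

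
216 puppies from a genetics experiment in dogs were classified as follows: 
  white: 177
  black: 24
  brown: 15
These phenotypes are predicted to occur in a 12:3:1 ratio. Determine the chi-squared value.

The 12:3:1 ratio has 16 parts, so with N = 216 the expected counts are:
  white: 216 × 12/16 = 162
  black: 216 × 3/16 = 40.5
  brown: 216 × 1/16 = 13.5
χ² = Σ (O − E)² / E
  white: (177 − 162)² / 162 = 1.3889
  black: (24 − 40.5)² / 40.5 = 6.7222
  brown: (15 − 13.5)² / 13.5 = 0.1667
χ² = 1.3889 + 6.7222 + 0.1667 = 8.2778 ≈ 8.278

8.278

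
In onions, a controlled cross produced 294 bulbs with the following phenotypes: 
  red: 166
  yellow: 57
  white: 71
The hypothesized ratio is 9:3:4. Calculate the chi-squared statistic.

0.151

Under the 9:3:4 hypothesis (Σ ratio = 16, N = 294):
  red: 294 × 9/16 = 165.375
  yellow: 294 × 3/16 = 55.125
  white: 294 × 4/16 = 73.5
χ² = Σ (O − E)² / E
  red: (166 − 165.375)² / 165.375 = 0.0024
  yellow: (57 − 55.125)² / 55.125 = 0.0638
  white: (71 − 73.5)² / 73.5 = 0.0850
χ² = 0.0024 + 0.0638 + 0.0850 = 0.1512 ≈ 0.151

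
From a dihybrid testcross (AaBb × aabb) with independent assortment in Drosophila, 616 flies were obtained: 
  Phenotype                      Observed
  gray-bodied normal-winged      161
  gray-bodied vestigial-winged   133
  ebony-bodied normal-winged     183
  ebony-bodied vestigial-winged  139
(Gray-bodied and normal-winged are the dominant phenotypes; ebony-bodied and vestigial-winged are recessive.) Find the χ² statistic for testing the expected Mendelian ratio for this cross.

A dihybrid testcross with independent assortment gives a 1:1:1:1 ratio.
Expected counts for N = 616 under a 1:1:1:1 ratio (total parts = 4):
  gray-bodied normal-winged: 616 × 1/4 = 154
  gray-bodied vestigial-winged: 616 × 1/4 = 154
  ebony-bodied normal-winged: 616 × 1/4 = 154
  ebony-bodied vestigial-winged: 616 × 1/4 = 154
χ² = Σ (O − E)² / E
  gray-bodied normal-winged: (161 − 154)² / 154 = 0.3182
  gray-bodied vestigial-winged: (133 − 154)² / 154 = 2.8636
  ebony-bodied normal-winged: (183 − 154)² / 154 = 5.4610
  ebony-bodied vestigial-winged: (139 − 154)² / 154 = 1.4610
χ² = 0.3182 + 2.8636 + 5.4610 + 1.4610 = 10.1038 ≈ 10.104

10.104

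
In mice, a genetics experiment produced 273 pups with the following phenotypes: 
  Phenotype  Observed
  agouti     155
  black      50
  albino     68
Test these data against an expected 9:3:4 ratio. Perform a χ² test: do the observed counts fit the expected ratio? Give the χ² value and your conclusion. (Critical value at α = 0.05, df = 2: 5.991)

The 9:3:4 ratio has 16 parts, so with N = 273 the expected counts are:
  agouti: 273 × 9/16 = 153.5625
  black: 273 × 3/16 = 51.1875
  albino: 273 × 4/16 = 68.25
χ² = Σ (O − E)² / E
  agouti: (155 − 153.5625)² / 153.5625 = 0.0135
  black: (50 − 51.1875)² / 51.1875 = 0.0275
  albino: (68 − 68.25)² / 68.25 = 0.0009
χ² = 0.0135 + 0.0275 + 0.0009 = 0.0419 ≈ 0.042
Degrees of freedom = 3 − 1 = 2; critical value at α = 0.05 is 5.991.
Since 0.042 < 5.991, we fail to reject the null hypothesis — the data are consistent with the 9:3:4 ratio.

0.042; consistent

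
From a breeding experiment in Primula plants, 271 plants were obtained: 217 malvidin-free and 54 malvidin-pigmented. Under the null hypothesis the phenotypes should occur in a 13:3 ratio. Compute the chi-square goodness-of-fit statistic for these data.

Total ratio parts = 16. Expected numbers out of 271:
  malvidin-free: 271 × 13/16 = 220.1875
  malvidin-pigmented: 271 × 3/16 = 50.8125
χ² = Σ (O − E)² / E
  malvidin-free: (217 − 220.1875)² / 220.1875 = 0.0461
  malvidin-pigmented: (54 − 50.8125)² / 50.8125 = 0.2000
χ² = 0.0461 + 0.2000 = 0.2461 ≈ 0.246

0.246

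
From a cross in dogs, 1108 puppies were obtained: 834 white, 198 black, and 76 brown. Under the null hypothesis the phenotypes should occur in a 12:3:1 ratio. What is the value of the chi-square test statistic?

1.126

Expected counts for N = 1108 under a 12:3:1 ratio (total parts = 16):
  white: 1108 × 12/16 = 831
  black: 1108 × 3/16 = 207.75
  brown: 1108 × 1/16 = 69.25
χ² = Σ (O − E)² / E
  white: (834 − 831)² / 831 = 0.0108
  black: (198 − 207.75)² / 207.75 = 0.4576
  brown: (76 − 69.25)² / 69.25 = 0.6579
χ² = 0.0108 + 0.4576 + 0.6579 = 1.1263 ≈ 1.126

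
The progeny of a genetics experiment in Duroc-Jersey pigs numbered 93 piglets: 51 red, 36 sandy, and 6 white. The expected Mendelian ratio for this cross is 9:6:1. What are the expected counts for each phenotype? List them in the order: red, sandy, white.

52.3125, 34.875, 5.8125

Expected counts for N = 93 under a 9:6:1 ratio (total parts = 16):
  red: 93 × 9/16 = 52.3125
  sandy: 93 × 6/16 = 34.875
  white: 93 × 1/16 = 5.8125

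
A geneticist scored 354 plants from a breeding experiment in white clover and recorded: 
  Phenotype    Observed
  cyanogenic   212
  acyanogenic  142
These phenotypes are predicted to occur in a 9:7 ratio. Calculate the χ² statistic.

1.903

The 9:7 ratio has 16 parts, so with N = 354 the expected counts are:
  cyanogenic: 354 × 9/16 = 199.125
  acyanogenic: 354 × 7/16 = 154.875
χ² = Σ (O − E)² / E
  cyanogenic: (212 − 199.125)² / 199.125 = 0.8325
  acyanogenic: (142 − 154.875)² / 154.875 = 1.0703
χ² = 0.8325 + 1.0703 = 1.9028 ≈ 1.903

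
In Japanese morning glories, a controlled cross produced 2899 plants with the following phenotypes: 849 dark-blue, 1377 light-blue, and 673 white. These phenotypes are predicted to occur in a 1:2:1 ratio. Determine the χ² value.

Total ratio parts = 4. Expected numbers out of 2899:
  dark-blue: 2899 × 1/4 = 724.75
  light-blue: 2899 × 2/4 = 1449.5
  white: 2899 × 1/4 = 724.75
χ² = Σ (O − E)² / E
  dark-blue: (849 − 724.75)² / 724.75 = 21.3012
  light-blue: (1377 − 1449.5)² / 1449.5 = 3.6263
  white: (673 − 724.75)² / 724.75 = 3.6952
χ² = 21.3012 + 3.6263 + 3.6952 = 28.6227 ≈ 28.623

28.623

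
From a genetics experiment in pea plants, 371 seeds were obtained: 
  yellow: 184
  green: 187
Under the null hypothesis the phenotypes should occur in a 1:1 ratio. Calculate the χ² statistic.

0.024

Under the 1:1 hypothesis (Σ ratio = 2, N = 371):
  yellow: 371 × 1/2 = 185.5
  green: 371 × 1/2 = 185.5
χ² = Σ (O − E)² / E
  yellow: (184 − 185.5)² / 185.5 = 0.0121
  green: (187 − 185.5)² / 185.5 = 0.0121
χ² = 0.0121 + 0.0121 = 0.0242 ≈ 0.024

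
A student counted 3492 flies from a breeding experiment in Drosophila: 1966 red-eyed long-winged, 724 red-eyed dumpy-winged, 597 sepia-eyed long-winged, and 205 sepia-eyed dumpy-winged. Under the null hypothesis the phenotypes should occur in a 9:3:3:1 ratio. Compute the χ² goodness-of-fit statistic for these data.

Total ratio parts = 16. Expected numbers out of 3492:
  red-eyed long-winged: 3492 × 9/16 = 1964.25
  red-eyed dumpy-winged: 3492 × 3/16 = 654.75
  sepia-eyed long-winged: 3492 × 3/16 = 654.75
  sepia-eyed dumpy-winged: 3492 × 1/16 = 218.25
χ² = Σ (O − E)² / E
  red-eyed long-winged: (1966 − 1964.25)² / 1964.25 = 0.0016
  red-eyed dumpy-winged: (724 − 654.75)² / 654.75 = 7.3243
  sepia-eyed long-winged: (597 − 654.75)² / 654.75 = 5.0936
  sepia-eyed dumpy-winged: (205 − 218.25)² / 218.25 = 0.8044
χ² = 0.0016 + 7.3243 + 5.0936 + 0.8044 = 13.2239 ≈ 13.224

13.224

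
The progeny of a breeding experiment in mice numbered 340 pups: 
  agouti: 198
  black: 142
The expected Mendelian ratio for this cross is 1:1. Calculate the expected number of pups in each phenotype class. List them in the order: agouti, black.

170, 170

Under the 1:1 hypothesis (Σ ratio = 2, N = 340):
  agouti: 340 × 1/2 = 170
  black: 340 × 1/2 = 170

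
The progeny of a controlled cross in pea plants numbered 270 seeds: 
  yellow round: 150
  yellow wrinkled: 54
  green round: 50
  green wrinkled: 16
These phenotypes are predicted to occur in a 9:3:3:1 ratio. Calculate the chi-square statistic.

0.301

The 9:3:3:1 ratio has 16 parts, so with N = 270 the expected counts are:
  yellow round: 270 × 9/16 = 151.875
  yellow wrinkled: 270 × 3/16 = 50.625
  green round: 270 × 3/16 = 50.625
  green wrinkled: 270 × 1/16 = 16.875
χ² = Σ (O − E)² / E
  yellow round: (150 − 151.875)² / 151.875 = 0.0231
  yellow wrinkled: (54 − 50.625)² / 50.625 = 0.2250
  green round: (50 − 50.625)² / 50.625 = 0.0077
  green wrinkled: (16 − 16.875)² / 16.875 = 0.0454
χ² = 0.0231 + 0.2250 + 0.0077 + 0.0454 = 0.3012 ≈ 0.301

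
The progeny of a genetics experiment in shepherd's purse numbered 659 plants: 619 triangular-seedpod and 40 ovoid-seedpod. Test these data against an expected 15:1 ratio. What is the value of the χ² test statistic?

The 15:1 ratio has 16 parts, so with N = 659 the expected counts are:
  triangular-seedpod: 659 × 15/16 = 617.8125
  ovoid-seedpod: 659 × 1/16 = 41.1875
χ² = Σ (O − E)² / E
  triangular-seedpod: (619 − 617.8125)² / 617.8125 = 0.0023
  ovoid-seedpod: (40 − 41.1875)² / 41.1875 = 0.0342
χ² = 0.0023 + 0.0342 = 0.0365 ≈ 0.037

0.037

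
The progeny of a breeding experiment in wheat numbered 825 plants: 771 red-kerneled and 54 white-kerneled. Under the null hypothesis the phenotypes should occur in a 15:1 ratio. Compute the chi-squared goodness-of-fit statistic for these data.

Expected counts for N = 825 under a 15:1 ratio (total parts = 16):
  red-kerneled: 825 × 15/16 = 773.4375
  white-kerneled: 825 × 1/16 = 51.5625
χ² = Σ (O − E)² / E
  red-kerneled: (771 − 773.4375)² / 773.4375 = 0.0077
  white-kerneled: (54 − 51.5625)² / 51.5625 = 0.1152
χ² = 0.0077 + 0.1152 = 0.1229 ≈ 0.123

0.123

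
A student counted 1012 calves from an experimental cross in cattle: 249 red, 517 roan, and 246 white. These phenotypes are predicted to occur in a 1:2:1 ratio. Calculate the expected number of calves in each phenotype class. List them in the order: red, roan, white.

253, 506, 253

Under the 1:2:1 hypothesis (Σ ratio = 4, N = 1012):
  red: 1012 × 1/4 = 253
  roan: 1012 × 2/4 = 506
  white: 1012 × 1/4 = 253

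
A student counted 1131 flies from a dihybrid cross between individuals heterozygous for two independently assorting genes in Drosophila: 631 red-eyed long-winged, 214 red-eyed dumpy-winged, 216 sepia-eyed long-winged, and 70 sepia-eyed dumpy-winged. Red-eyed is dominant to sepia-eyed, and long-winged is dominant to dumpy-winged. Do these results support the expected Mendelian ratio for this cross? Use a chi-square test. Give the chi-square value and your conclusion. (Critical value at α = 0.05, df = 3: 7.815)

A dihybrid F₂ with independent assortment and complete dominance at both loci gives a 9:3:3:1 phenotypic ratio.
The 9:3:3:1 ratio has 16 parts, so with N = 1131 the expected counts are:
  red-eyed long-winged: 1131 × 9/16 = 636.1875
  red-eyed dumpy-winged: 1131 × 3/16 = 212.0625
  sepia-eyed long-winged: 1131 × 3/16 = 212.0625
  sepia-eyed dumpy-winged: 1131 × 1/16 = 70.6875
χ² = Σ (O − E)² / E
  red-eyed long-winged: (631 − 636.1875)² / 636.1875 = 0.0423
  red-eyed dumpy-winged: (214 − 212.0625)² / 212.0625 = 0.0177
  sepia-eyed long-winged: (216 − 212.0625)² / 212.0625 = 0.0731
  sepia-eyed dumpy-winged: (70 − 70.6875)² / 70.6875 = 0.0067
χ² = 0.0423 + 0.0177 + 0.0731 + 0.0067 = 0.1398 ≈ 0.140
Degrees of freedom = 4 − 1 = 3; critical value at α = 0.05 is 7.815.
Since 0.140 < 7.815, we fail to reject the null hypothesis — the data are consistent with the 9:3:3:1 ratio.

0.140; consistent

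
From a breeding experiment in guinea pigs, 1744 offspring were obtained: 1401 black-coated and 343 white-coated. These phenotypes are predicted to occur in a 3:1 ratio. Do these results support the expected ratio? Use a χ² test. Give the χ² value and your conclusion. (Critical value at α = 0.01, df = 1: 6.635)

The 3:1 ratio has 4 parts, so with N = 1744 the expected counts are:
  black-coated: 1744 × 3/4 = 1308
  white-coated: 1744 × 1/4 = 436
χ² = Σ (O − E)² / E
  black-coated: (1401 − 1308)² / 1308 = 6.6124
  white-coated: (343 − 436)² / 436 = 19.8372
χ² = 6.6124 + 19.8372 = 26.4496 ≈ 26.450
Degrees of freedom = 2 − 1 = 1; critical value at α = 0.01 is 6.635.
Since 26.450 > 6.635, we reject the null hypothesis — the data do not fit the 3:1 ratio.

26.450; not consistent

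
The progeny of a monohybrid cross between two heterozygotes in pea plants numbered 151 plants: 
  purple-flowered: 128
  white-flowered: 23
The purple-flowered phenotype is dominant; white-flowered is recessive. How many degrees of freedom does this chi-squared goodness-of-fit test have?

For a monohybrid cross between heterozygotes with complete dominance, the expected phenotypic ratio is 3:1.
A goodness-of-fit test with 2 phenotype classes has df = 2 − 1 = 1.

1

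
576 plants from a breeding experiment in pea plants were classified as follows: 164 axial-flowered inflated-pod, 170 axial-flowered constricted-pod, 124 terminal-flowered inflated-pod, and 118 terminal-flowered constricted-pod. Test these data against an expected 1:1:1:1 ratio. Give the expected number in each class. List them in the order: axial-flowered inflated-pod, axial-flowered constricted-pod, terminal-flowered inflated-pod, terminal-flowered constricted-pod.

The 1:1:1:1 ratio has 4 parts, so with N = 576 the expected counts are:
  axial-flowered inflated-pod: 576 × 1/4 = 144
  axial-flowered constricted-pod: 576 × 1/4 = 144
  terminal-flowered inflated-pod: 576 × 1/4 = 144
  terminal-flowered constricted-pod: 576 × 1/4 = 144

144, 144, 144, 144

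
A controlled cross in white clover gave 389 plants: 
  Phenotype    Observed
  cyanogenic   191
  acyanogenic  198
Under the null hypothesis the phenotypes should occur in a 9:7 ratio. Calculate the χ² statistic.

Expected counts for N = 389 under a 9:7 ratio (total parts = 16):
  cyanogenic: 389 × 9/16 = 218.8125
  acyanogenic: 389 × 7/16 = 170.1875
χ² = Σ (O − E)² / E
  cyanogenic: (191 − 218.8125)² / 218.8125 = 3.5352
  acyanogenic: (198 − 170.1875)² / 170.1875 = 4.5452
χ² = 3.5352 + 4.5452 = 8.0804 ≈ 8.080

8.080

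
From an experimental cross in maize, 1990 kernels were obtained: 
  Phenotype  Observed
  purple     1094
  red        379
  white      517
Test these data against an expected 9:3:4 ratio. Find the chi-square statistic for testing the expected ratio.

1.432

Under the 9:3:4 hypothesis (Σ ratio = 16, N = 1990):
  purple: 1990 × 9/16 = 1119.375
  red: 1990 × 3/16 = 373.125
  white: 1990 × 4/16 = 497.5
χ² = Σ (O − E)² / E
  purple: (1094 − 1119.375)² / 1119.375 = 0.5752
  red: (379 − 373.125)² / 373.125 = 0.0925
  white: (517 − 497.5)² / 497.5 = 0.7643
χ² = 0.5752 + 0.0925 + 0.7643 = 1.432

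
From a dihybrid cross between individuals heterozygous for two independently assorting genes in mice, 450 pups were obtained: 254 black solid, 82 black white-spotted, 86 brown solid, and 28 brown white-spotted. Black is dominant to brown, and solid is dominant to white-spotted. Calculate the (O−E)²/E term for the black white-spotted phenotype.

0.067

A dihybrid F₂ with independent assortment and complete dominance at both loci gives a 9:3:3:1 phenotypic ratio.
Total ratio parts = 16. Expected numbers out of 450:
  black solid: 450 × 9/16 = 253.125
  black white-spotted: 450 × 3/16 = 84.375
  brown solid: 450 × 3/16 = 84.375
  brown white-spotted: 450 × 1/16 = 28.125
Contribution of black white-spotted: (82 − 84.375)² / 84.375 = 0.0669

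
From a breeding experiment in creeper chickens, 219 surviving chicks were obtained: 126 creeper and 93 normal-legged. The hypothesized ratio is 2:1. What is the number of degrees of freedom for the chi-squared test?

A goodness-of-fit test with 2 phenotype classes has df = 2 − 1 = 1.

1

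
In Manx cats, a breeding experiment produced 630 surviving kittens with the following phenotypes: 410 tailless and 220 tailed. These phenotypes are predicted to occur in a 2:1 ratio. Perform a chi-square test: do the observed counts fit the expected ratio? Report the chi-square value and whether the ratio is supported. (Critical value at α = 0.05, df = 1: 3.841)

0.714; consistent

Under the 2:1 hypothesis (Σ ratio = 3, N = 630):
  tailless: 630 × 2/3 = 420
  tailed: 630 × 1/3 = 210
χ² = Σ (O − E)² / E
  tailless: (410 − 420)² / 420 = 0.2381
  tailed: (220 − 210)² / 210 = 0.4762
χ² = 0.2381 + 0.4762 = 0.7143 ≈ 0.714
Degrees of freedom = 2 − 1 = 1; critical value at α = 0.05 is 3.841.
Since 0.714 < 3.841, we fail to reject the null hypothesis — the data are consistent with the 2:1 ratio.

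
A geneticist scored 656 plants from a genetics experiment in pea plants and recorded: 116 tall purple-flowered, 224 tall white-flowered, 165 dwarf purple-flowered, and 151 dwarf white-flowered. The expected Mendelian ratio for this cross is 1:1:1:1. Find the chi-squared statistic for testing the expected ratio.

Total ratio parts = 4. Expected numbers out of 656:
  tall purple-flowered: 656 × 1/4 = 164
  tall white-flowered: 656 × 1/4 = 164
  dwarf purple-flowered: 656 × 1/4 = 164
  dwarf white-flowered: 656 × 1/4 = 164
χ² = Σ (O − E)² / E
  tall purple-flowered: (116 − 164)² / 164 = 14.0488
  tall white-flowered: (224 − 164)² / 164 = 21.9512
  dwarf purple-flowered: (165 − 164)² / 164 = 0.0061
  dwarf white-flowered: (151 − 164)² / 164 = 1.0305
χ² = 14.0488 + 21.9512 + 0.0061 + 1.0305 = 37.0366 ≈ 37.037

37.037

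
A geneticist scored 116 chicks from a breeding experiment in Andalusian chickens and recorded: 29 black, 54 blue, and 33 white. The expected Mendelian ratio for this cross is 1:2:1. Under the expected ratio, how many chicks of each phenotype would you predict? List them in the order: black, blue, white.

The 1:2:1 ratio has 4 parts, so with N = 116 the expected counts are:
  black: 116 × 1/4 = 29
  blue: 116 × 2/4 = 58
  white: 116 × 1/4 = 29

29, 58, 29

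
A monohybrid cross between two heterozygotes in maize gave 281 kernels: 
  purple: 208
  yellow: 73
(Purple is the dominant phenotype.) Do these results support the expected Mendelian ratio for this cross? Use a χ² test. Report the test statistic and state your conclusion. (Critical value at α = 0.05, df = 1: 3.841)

For a monohybrid cross between heterozygotes with complete dominance, the expected phenotypic ratio is 3:1.
Total ratio parts = 4. Expected numbers out of 281:
  purple: 281 × 3/4 = 210.75
  yellow: 281 × 1/4 = 70.25
χ² = Σ (O − E)² / E
  purple: (208 − 210.75)² / 210.75 = 0.0359
  yellow: (73 − 70.25)² / 70.25 = 0.1077
χ² = 0.0359 + 0.1077 = 0.1436 ≈ 0.144
Degrees of freedom = 2 − 1 = 1; critical value at α = 0.05 is 3.841.
Since 0.144 < 3.841, we fail to reject the null hypothesis — the data are consistent with the 3:1 ratio.

0.144; consistent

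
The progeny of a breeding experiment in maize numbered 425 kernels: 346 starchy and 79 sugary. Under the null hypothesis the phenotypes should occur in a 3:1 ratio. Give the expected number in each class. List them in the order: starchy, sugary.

318.75, 106.25

The 3:1 ratio has 4 parts, so with N = 425 the expected counts are:
  starchy: 425 × 3/4 = 318.75
  sugary: 425 × 1/4 = 106.25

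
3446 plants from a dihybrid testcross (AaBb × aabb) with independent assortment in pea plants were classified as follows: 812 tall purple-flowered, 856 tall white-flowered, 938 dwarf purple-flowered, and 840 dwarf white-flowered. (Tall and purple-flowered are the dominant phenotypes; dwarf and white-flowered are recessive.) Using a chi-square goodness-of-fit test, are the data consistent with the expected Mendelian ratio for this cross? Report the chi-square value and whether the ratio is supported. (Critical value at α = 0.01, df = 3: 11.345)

10.209; consistent

A dihybrid testcross with independent assortment gives a 1:1:1:1 ratio.
Under the 1:1:1:1 hypothesis (Σ ratio = 4, N = 3446):
  tall purple-flowered: 3446 × 1/4 = 861.5
  tall white-flowered: 3446 × 1/4 = 861.5
  dwarf purple-flowered: 3446 × 1/4 = 861.5
  dwarf white-flowered: 3446 × 1/4 = 861.5
χ² = Σ (O − E)² / E
  tall purple-flowered: (812 − 861.5)² / 861.5 = 2.8442
  tall white-flowered: (856 − 861.5)² / 861.5 = 0.0351
  dwarf purple-flowered: (938 − 861.5)² / 861.5 = 6.7931
  dwarf white-flowered: (840 − 861.5)² / 861.5 = 0.5366
χ² = 2.8442 + 0.0351 + 6.7931 + 0.5366 = 10.209
Degrees of freedom = 4 − 1 = 3; critical value at α = 0.01 is 11.345.
Since 10.209 < 11.345, we fail to reject the null hypothesis — the data are consistent with the 1:1:1:1 ratio.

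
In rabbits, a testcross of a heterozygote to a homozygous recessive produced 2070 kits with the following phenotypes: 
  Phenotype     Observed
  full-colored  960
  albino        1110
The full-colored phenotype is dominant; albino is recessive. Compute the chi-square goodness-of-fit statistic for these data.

10.870

A testcross of a heterozygote (Aa × aa) gives a 1:1 phenotypic ratio.
Total ratio parts = 2. Expected numbers out of 2070:
  full-colored: 2070 × 1/2 = 1035
  albino: 2070 × 1/2 = 1035
χ² = Σ (O − E)² / E
  full-colored: (960 − 1035)² / 1035 = 5.4348
  albino: (1110 − 1035)² / 1035 = 5.4348
χ² = 5.4348 + 5.4348 = 10.8696 ≈ 10.870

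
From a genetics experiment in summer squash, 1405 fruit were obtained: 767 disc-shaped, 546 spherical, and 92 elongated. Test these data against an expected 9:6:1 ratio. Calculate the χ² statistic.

The 9:6:1 ratio has 16 parts, so with N = 1405 the expected counts are:
  disc-shaped: 1405 × 9/16 = 790.3125
  spherical: 1405 × 6/16 = 526.875
  elongated: 1405 × 1/16 = 87.8125
χ² = Σ (O − E)² / E
  disc-shaped: (767 − 790.3125)² / 790.3125 = 0.6877
  spherical: (546 − 526.875)² / 526.875 = 0.6942
  elongated: (92 − 87.8125)² / 87.8125 = 0.1997
χ² = 0.6877 + 0.6942 + 0.1997 = 1.5816 ≈ 1.582

1.582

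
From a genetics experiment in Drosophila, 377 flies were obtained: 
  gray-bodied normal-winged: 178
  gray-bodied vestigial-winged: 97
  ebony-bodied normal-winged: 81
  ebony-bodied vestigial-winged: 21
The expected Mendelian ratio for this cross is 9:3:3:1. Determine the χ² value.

The 9:3:3:1 ratio has 16 parts, so with N = 377 the expected counts are:
  gray-bodied normal-winged: 377 × 9/16 = 212.0625
  gray-bodied vestigial-winged: 377 × 3/16 = 70.6875
  ebony-bodied normal-winged: 377 × 3/16 = 70.6875
  ebony-bodied vestigial-winged: 377 × 1/16 = 23.5625
χ² = Σ (O − E)² / E
  gray-bodied normal-winged: (178 − 212.0625)² / 212.0625 = 5.4713
  gray-bodied vestigial-winged: (97 − 70.6875)² / 70.6875 = 9.7945
  ebony-bodied normal-winged: (81 − 70.6875)² / 70.6875 = 1.5045
  ebony-bodied vestigial-winged: (21 − 23.5625)² / 23.5625 = 0.2787
χ² = 5.4713 + 9.7945 + 1.5045 + 0.2787 = 17.049

17.049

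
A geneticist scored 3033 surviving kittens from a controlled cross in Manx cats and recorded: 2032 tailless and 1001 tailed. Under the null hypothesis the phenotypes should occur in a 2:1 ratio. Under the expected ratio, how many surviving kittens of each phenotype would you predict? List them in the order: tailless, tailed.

2022, 1011

Total ratio parts = 3. Expected numbers out of 3033:
  tailless: 3033 × 2/3 = 2022
  tailed: 3033 × 1/3 = 1011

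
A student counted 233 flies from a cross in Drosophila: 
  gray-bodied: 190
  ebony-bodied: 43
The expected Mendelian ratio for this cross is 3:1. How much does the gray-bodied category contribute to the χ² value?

Expected counts for N = 233 under a 3:1 ratio (total parts = 4):
  gray-bodied: 233 × 3/4 = 174.75
  ebony-bodied: 233 × 1/4 = 58.25
Contribution of gray-bodied: (190 − 174.75)² / 174.75 = 1.3308

1.331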